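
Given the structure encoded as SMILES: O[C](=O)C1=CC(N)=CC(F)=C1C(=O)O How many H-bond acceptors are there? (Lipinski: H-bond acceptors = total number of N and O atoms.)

5

N atoms: 1; O atoms: 4.
Lipinski HBA = 1 + 4 = 5.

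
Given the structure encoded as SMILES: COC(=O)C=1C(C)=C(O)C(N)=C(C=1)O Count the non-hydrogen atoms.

14

Every atom symbol written in the SMILES (organic subset) is one heavy atom; implicit H are not written.
Heavy atoms by element → C:9, N:1, O:4.
Total: 14.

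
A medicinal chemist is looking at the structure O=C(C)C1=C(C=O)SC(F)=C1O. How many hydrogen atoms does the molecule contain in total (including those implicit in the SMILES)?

5

Walk through each heavy atom and fill implicit hydrogens from standard valence (C 4, N 3, O 2, S 2, halogen 1):
  atom 1: O, bond orders sum to 2 (valence 2) → 0 H
  atom 2: C, bond orders sum to 4 (valence 4) → 0 H
  atom 3: C, bond orders sum to 1 (valence 4) → 3 H
  atom 4: C, bond orders sum to 4 (valence 4) → 0 H
  atom 5: C, bond orders sum to 4 (valence 4) → 0 H
  atom 6: C, bond orders sum to 3 (valence 4) → 1 H
  atom 7: O, bond orders sum to 2 (valence 2) → 0 H
  atom 8: S, bond orders sum to 2 (valence 2) → 0 H
  atom 9: C, bond orders sum to 4 (valence 4) → 0 H
  atom 10: F (halogen, monovalent) → 0 H
  atom 11: C, bond orders sum to 4 (valence 4) → 0 H
  atom 12: O, bond orders sum to 1 (valence 2) → 1 H
Total hydrogens: 5.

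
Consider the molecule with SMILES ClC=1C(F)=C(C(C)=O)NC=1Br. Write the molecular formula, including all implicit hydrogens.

C6H4BrClFNO

Walk through each heavy atom and fill implicit hydrogens from standard valence (C 4, N 3, O 2, S 2, halogen 1):
  atom 1: Cl (halogen, monovalent) → 0 H
  atom 2: C, bond orders sum to 4 (valence 4) → 0 H
  atom 3: C, bond orders sum to 4 (valence 4) → 0 H
  atom 4: F (halogen, monovalent) → 0 H
  atom 5: C, bond orders sum to 4 (valence 4) → 0 H
  atom 6: C, bond orders sum to 4 (valence 4) → 0 H
  atom 7: C, bond orders sum to 1 (valence 4) → 3 H
  atom 8: O, bond orders sum to 2 (valence 2) → 0 H
  atom 9: N, bond orders sum to 2 (valence 3) → 1 H
  atom 10: C, bond orders sum to 4 (valence 4) → 0 H
  atom 11: Br (halogen, monovalent) → 0 H
Totals → C:6, H:4, Br:1, Cl:1, F:1, N:1, O:1.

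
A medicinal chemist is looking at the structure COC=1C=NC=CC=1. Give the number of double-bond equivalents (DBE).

4

Degree of unsaturation = (number of rings) + (number of π bonds).
Ring closures in the SMILES: 1.
π bonds: 3 double bonds (each 1 DoU) → 3 DoU from unsaturation.
Total DoU = 1 + 3 = 4.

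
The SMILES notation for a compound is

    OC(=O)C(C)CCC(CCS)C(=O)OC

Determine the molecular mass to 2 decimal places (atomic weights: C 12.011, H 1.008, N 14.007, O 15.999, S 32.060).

234.31 g/mol

First, the molecular formula is C10H18O4S (counting implicit H from valence).
  C: 10 × 12.011 = 120.110
  H: 18 × 1.008 = 18.144
  O: 4 × 15.999 = 63.996
  S: 1 × 32.060 = 32.060
Sum: 10×12.011 + 18×1.008 + 4×15.999 + 1×32.060 = 234.310 → 234.31 g/mol.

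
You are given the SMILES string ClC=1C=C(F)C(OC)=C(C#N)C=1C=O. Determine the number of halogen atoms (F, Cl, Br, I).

2

Halogen atoms appear at heavy-atom positions 1, 5 (1×Cl, 1×F).
Other groups present: 1 aldehyde, 1 ether, 1 nitrile.
Halogen count: 2.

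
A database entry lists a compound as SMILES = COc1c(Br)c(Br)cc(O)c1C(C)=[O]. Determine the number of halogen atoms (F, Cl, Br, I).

Halogen atoms appear at heavy-atom positions 5, 7 (2×Br).
Other groups present: 1 ether, 1 hydroxyl, 1 ketone.
Halogen count: 2.

2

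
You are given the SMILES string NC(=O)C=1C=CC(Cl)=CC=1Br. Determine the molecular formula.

C7H5BrClNO

Walk through each heavy atom and fill implicit hydrogens from standard valence (C 4, N 3, O 2, S 2, halogen 1):
  atom 1: N, bond orders sum to 1 (valence 3) → 2 H
  atom 2: C, bond orders sum to 4 (valence 4) → 0 H
  atom 3: O, bond orders sum to 2 (valence 2) → 0 H
  atom 4: C, bond orders sum to 4 (valence 4) → 0 H
  atom 5: C, bond orders sum to 3 (valence 4) → 1 H
  atom 6: C, bond orders sum to 3 (valence 4) → 1 H
  atom 7: C, bond orders sum to 4 (valence 4) → 0 H
  atom 8: Cl (halogen, monovalent) → 0 H
  atom 9: C, bond orders sum to 3 (valence 4) → 1 H
  atom 10: C, bond orders sum to 4 (valence 4) → 0 H
  atom 11: Br (halogen, monovalent) → 0 H
Totals → C:7, H:5, Br:1, Cl:1, N:1, O:1.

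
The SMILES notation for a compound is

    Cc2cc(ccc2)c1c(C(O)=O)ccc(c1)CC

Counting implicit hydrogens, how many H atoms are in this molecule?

Walk through each heavy atom and fill implicit hydrogens from standard valence (C 4, N 3, O 2, S 2, halogen 1); for lowercase aromatic atoms, an aromatic c carries 1 H when it has two neighbours and 0 H with three, and aromatic n carries 0 H:
  atom 1: C, bond orders sum to 1 (valence 4) → 3 H
  atom 2: aromatic c, 3 neighbours → 0 H
  atom 3: aromatic c, 2 neighbours → 1 H
  atom 4: aromatic c, 3 neighbours → 0 H
  atom 5: aromatic c, 2 neighbours → 1 H
  atom 6: aromatic c, 2 neighbours → 1 H
  atom 7: aromatic c, 2 neighbours → 1 H
  atom 8: aromatic c, 3 neighbours → 0 H
  atom 9: aromatic c, 3 neighbours → 0 H
  atom 10: C, bond orders sum to 4 (valence 4) → 0 H
  atom 11: O, bond orders sum to 1 (valence 2) → 1 H
  atom 12: O, bond orders sum to 2 (valence 2) → 0 H
  atom 13: aromatic c, 2 neighbours → 1 H
  atom 14: aromatic c, 2 neighbours → 1 H
  atom 15: aromatic c, 3 neighbours → 0 H
  atom 16: aromatic c, 2 neighbours → 1 H
  atom 17: C, bond orders sum to 2 (valence 4) → 2 H
  atom 18: C, bond orders sum to 1 (valence 4) → 3 H
Total hydrogens: 16.

16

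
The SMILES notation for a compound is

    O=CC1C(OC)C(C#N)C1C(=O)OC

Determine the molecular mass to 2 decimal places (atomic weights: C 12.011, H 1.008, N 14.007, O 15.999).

First, the molecular formula is C9H11NO4 (counting implicit H from valence).
  C: 9 × 12.011 = 108.099
  H: 11 × 1.008 = 11.088
  N: 1 × 14.007 = 14.007
  O: 4 × 15.999 = 63.996
Sum: 9×12.011 + 11×1.008 + 1×14.007 + 4×15.999 = 197.190 → 197.19 g/mol.

197.19 g/mol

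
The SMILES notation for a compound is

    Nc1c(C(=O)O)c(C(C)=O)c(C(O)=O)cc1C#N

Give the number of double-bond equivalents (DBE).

9

Molecular formula: C11H8N2O5.
DoU = (2C + 2 + N − H − X) / 2, where X is the halogen count and O/S are ignored.
    = (2·11 + 2 + 2 − 8 − 0) / 2 = 18 / 2 = 9.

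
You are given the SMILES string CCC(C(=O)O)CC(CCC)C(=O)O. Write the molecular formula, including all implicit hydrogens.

Walk through each heavy atom and fill implicit hydrogens from standard valence (C 4, N 3, O 2, S 2, halogen 1):
  atom 1: C, bond orders sum to 1 (valence 4) → 3 H
  atom 2: C, bond orders sum to 2 (valence 4) → 2 H
  atom 3: C, bond orders sum to 3 (valence 4) → 1 H
  atom 4: C, bond orders sum to 4 (valence 4) → 0 H
  atom 5: O, bond orders sum to 2 (valence 2) → 0 H
  atom 6: O, bond orders sum to 1 (valence 2) → 1 H
  atom 7: C, bond orders sum to 2 (valence 4) → 2 H
  atom 8: C, bond orders sum to 3 (valence 4) → 1 H
  atom 9: C, bond orders sum to 2 (valence 4) → 2 H
  atom 10: C, bond orders sum to 2 (valence 4) → 2 H
  atom 11: C, bond orders sum to 1 (valence 4) → 3 H
  atom 12: C, bond orders sum to 4 (valence 4) → 0 H
  atom 13: O, bond orders sum to 2 (valence 2) → 0 H
  atom 14: O, bond orders sum to 1 (valence 2) → 1 H
Totals → C:10, H:18, O:4.
In Hill order: C10H18O4.

C10H18O4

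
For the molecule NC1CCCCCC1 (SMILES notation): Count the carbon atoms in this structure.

Count every carbon token in the SMILES (each C, including those in ring-closure positions and inside branches).
Carbon count: 7.

7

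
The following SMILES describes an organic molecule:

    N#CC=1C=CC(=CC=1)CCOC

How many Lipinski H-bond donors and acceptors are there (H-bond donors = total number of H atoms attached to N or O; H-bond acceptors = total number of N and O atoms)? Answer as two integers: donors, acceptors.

Donors: find every N or O and count the H atoms it carries.
  atom 1 (N): bond orders sum to 3 → 0 H
  atom 11 (O): bond orders sum to 2 → 0 H
Lipinski HBD = 0.
Acceptors: N atoms = 1, O atoms = 1 → HBA = 2.

0, 2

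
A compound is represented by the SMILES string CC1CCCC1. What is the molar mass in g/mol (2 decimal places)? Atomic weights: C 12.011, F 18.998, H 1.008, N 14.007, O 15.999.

84.16 g/mol

First, the molecular formula is C6H12 (counting implicit H from valence).
  C: 6 × 12.011 = 72.066
  H: 12 × 1.008 = 12.096
Sum: 6×12.011 + 12×1.008 = 84.162 → 84.16 g/mol.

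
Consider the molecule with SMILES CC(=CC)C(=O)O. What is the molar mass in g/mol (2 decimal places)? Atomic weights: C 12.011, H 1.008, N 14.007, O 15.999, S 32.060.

100.12 g/mol

First, the molecular formula is C5H8O2 (counting implicit H from valence).
  C: 5 × 12.011 = 60.055
  H: 8 × 1.008 = 8.064
  O: 2 × 15.999 = 31.998
Sum: 5×12.011 + 8×1.008 + 2×15.999 = 100.117 → 100.12 g/mol.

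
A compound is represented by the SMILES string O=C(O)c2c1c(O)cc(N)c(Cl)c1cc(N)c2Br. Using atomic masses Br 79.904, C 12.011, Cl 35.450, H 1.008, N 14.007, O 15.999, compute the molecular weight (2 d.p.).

First, the molecular formula is C11H8BrClN2O3 (counting implicit H from valence).
  Br: 1 × 79.904 = 79.904
  C: 11 × 12.011 = 132.121
  Cl: 1 × 35.450 = 35.450
  H: 8 × 1.008 = 8.064
  N: 2 × 14.007 = 28.014
  O: 3 × 15.999 = 47.997
Sum: 1×79.904 + 11×12.011 + 1×35.450 + 8×1.008 + 2×14.007 + 3×15.999 = 331.550 → 331.55 g/mol.

331.55 g/mol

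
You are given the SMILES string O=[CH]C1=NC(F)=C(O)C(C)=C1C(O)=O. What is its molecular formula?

Walk through each heavy atom and fill implicit hydrogens from standard valence (C 4, N 3, O 2, S 2, halogen 1):
  atom 1: O, bond orders sum to 2 (valence 2) → 0 H
  atom 2: C with explicit H count 1
  atom 3: C, bond orders sum to 4 (valence 4) → 0 H
  atom 4: N, bond orders sum to 3 (valence 3) → 0 H
  atom 5: C, bond orders sum to 4 (valence 4) → 0 H
  atom 6: F (halogen, monovalent) → 0 H
  atom 7: C, bond orders sum to 4 (valence 4) → 0 H
  atom 8: O, bond orders sum to 1 (valence 2) → 1 H
  atom 9: C, bond orders sum to 4 (valence 4) → 0 H
  atom 10: C, bond orders sum to 1 (valence 4) → 3 H
  atom 11: C, bond orders sum to 4 (valence 4) → 0 H
  atom 12: C, bond orders sum to 4 (valence 4) → 0 H
  atom 13: O, bond orders sum to 1 (valence 2) → 1 H
  atom 14: O, bond orders sum to 2 (valence 2) → 0 H
Totals → C:8, H:6, F:1, N:1, O:4.

C8H6FNO4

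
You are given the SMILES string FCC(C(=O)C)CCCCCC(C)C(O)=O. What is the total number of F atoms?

Scan the SMILES for F atoms (remember two-letter symbols like Cl and Br are single atoms).
Fluorine count: 1.

1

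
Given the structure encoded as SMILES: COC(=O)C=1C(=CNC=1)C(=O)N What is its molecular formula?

Walk through each heavy atom and fill implicit hydrogens from standard valence (C 4, N 3, O 2, S 2, halogen 1):
  atom 1: C, bond orders sum to 1 (valence 4) → 3 H
  atom 2: O, bond orders sum to 2 (valence 2) → 0 H
  atom 3: C, bond orders sum to 4 (valence 4) → 0 H
  atom 4: O, bond orders sum to 2 (valence 2) → 0 H
  atom 5: C, bond orders sum to 4 (valence 4) → 0 H
  atom 6: C, bond orders sum to 4 (valence 4) → 0 H
  atom 7: C, bond orders sum to 3 (valence 4) → 1 H
  atom 8: N, bond orders sum to 2 (valence 3) → 1 H
  atom 9: C, bond orders sum to 3 (valence 4) → 1 H
  atom 10: C, bond orders sum to 4 (valence 4) → 0 H
  atom 11: O, bond orders sum to 2 (valence 2) → 0 H
  atom 12: N, bond orders sum to 1 (valence 3) → 2 H
Totals → C:7, H:8, N:2, O:3.

C7H8N2O3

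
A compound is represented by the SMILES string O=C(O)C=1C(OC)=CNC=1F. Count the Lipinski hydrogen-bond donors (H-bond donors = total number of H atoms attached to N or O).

2

Donors: find every N or O and count the H atoms it carries.
  atom 1 (O): bond orders sum to 2 → 0 H
  atom 3 (O): bond orders sum to 1 → 1 H
  atom 6 (O): bond orders sum to 2 → 0 H
  atom 9 (N): bond orders sum to 2 → 1 H
Lipinski HBD = 2.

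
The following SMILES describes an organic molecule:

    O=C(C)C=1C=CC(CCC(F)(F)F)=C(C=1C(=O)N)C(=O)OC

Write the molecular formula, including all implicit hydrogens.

Walk through each heavy atom and fill implicit hydrogens from standard valence (C 4, N 3, O 2, S 2, halogen 1):
  atom 1: O, bond orders sum to 2 (valence 2) → 0 H
  atom 2: C, bond orders sum to 4 (valence 4) → 0 H
  atom 3: C, bond orders sum to 1 (valence 4) → 3 H
  atom 4: C, bond orders sum to 4 (valence 4) → 0 H
  atom 5: C, bond orders sum to 3 (valence 4) → 1 H
  atom 6: C, bond orders sum to 3 (valence 4) → 1 H
  atom 7: C, bond orders sum to 4 (valence 4) → 0 H
  atom 8: C, bond orders sum to 2 (valence 4) → 2 H
  atom 9: C, bond orders sum to 2 (valence 4) → 2 H
  atom 10: C, bond orders sum to 4 (valence 4) → 0 H
  atom 11: F (halogen, monovalent) → 0 H
  atom 12: F (halogen, monovalent) → 0 H
  atom 13: F (halogen, monovalent) → 0 H
  atom 14: C, bond orders sum to 4 (valence 4) → 0 H
  atom 15: C, bond orders sum to 4 (valence 4) → 0 H
  atom 16: C, bond orders sum to 4 (valence 4) → 0 H
  atom 17: O, bond orders sum to 2 (valence 2) → 0 H
  atom 18: N, bond orders sum to 1 (valence 3) → 2 H
  atom 19: C, bond orders sum to 4 (valence 4) → 0 H
  atom 20: O, bond orders sum to 2 (valence 2) → 0 H
  atom 21: O, bond orders sum to 2 (valence 2) → 0 H
  atom 22: C, bond orders sum to 1 (valence 4) → 3 H
Totals → C:14, H:14, F:3, N:1, O:4.
In Hill order: C14H14F3NO4.

C14H14F3NO4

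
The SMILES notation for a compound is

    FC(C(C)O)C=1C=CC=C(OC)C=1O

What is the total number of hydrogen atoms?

Walk through each heavy atom and fill implicit hydrogens from standard valence (C 4, N 3, O 2, S 2, halogen 1):
  atom 1: F (halogen, monovalent) → 0 H
  atom 2: C, bond orders sum to 3 (valence 4) → 1 H
  atom 3: C, bond orders sum to 3 (valence 4) → 1 H
  atom 4: C, bond orders sum to 1 (valence 4) → 3 H
  atom 5: O, bond orders sum to 1 (valence 2) → 1 H
  atom 6: C, bond orders sum to 4 (valence 4) → 0 H
  atom 7: C, bond orders sum to 3 (valence 4) → 1 H
  atom 8: C, bond orders sum to 3 (valence 4) → 1 H
  atom 9: C, bond orders sum to 3 (valence 4) → 1 H
  atom 10: C, bond orders sum to 4 (valence 4) → 0 H
  atom 11: O, bond orders sum to 2 (valence 2) → 0 H
  atom 12: C, bond orders sum to 1 (valence 4) → 3 H
  atom 13: C, bond orders sum to 4 (valence 4) → 0 H
  atom 14: O, bond orders sum to 1 (valence 2) → 1 H
Total hydrogens: 13.

13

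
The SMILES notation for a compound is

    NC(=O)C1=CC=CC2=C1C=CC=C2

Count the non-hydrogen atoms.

13

Every atom symbol written in the SMILES (organic subset) is one heavy atom; implicit H are not written.
Heavy atoms by element → C:11, N:1, O:1.
Total: 13.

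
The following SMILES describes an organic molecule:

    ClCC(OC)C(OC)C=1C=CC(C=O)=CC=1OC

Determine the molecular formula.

C13H17ClO4

Walk through each heavy atom and fill implicit hydrogens from standard valence (C 4, N 3, O 2, S 2, halogen 1):
  atom 1: Cl (halogen, monovalent) → 0 H
  atom 2: C, bond orders sum to 2 (valence 4) → 2 H
  atom 3: C, bond orders sum to 3 (valence 4) → 1 H
  atom 4: O, bond orders sum to 2 (valence 2) → 0 H
  atom 5: C, bond orders sum to 1 (valence 4) → 3 H
  atom 6: C, bond orders sum to 3 (valence 4) → 1 H
  atom 7: O, bond orders sum to 2 (valence 2) → 0 H
  atom 8: C, bond orders sum to 1 (valence 4) → 3 H
  atom 9: C, bond orders sum to 4 (valence 4) → 0 H
  atom 10: C, bond orders sum to 3 (valence 4) → 1 H
  atom 11: C, bond orders sum to 3 (valence 4) → 1 H
  atom 12: C, bond orders sum to 4 (valence 4) → 0 H
  atom 13: C, bond orders sum to 3 (valence 4) → 1 H
  atom 14: O, bond orders sum to 2 (valence 2) → 0 H
  atom 15: C, bond orders sum to 3 (valence 4) → 1 H
  atom 16: C, bond orders sum to 4 (valence 4) → 0 H
  atom 17: O, bond orders sum to 2 (valence 2) → 0 H
  atom 18: C, bond orders sum to 1 (valence 4) → 3 H
Totals → C:13, H:17, Cl:1, O:4.
In Hill order: C13H17ClO4.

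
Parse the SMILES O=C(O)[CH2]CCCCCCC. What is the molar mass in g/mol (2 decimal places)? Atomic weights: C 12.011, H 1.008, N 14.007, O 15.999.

First, the molecular formula is C9H18O2 (counting implicit H from valence).
  C: 9 × 12.011 = 108.099
  H: 18 × 1.008 = 18.144
  O: 2 × 15.999 = 31.998
Sum: 9×12.011 + 18×1.008 + 2×15.999 = 158.241 → 158.24 g/mol.

158.24 g/mol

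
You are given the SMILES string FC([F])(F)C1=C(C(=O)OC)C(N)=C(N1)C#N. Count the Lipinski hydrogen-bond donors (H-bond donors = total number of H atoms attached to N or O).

3

Donors: find every N or O and count the H atoms it carries.
  atom 8 (O): bond orders sum to 2 → 0 H
  atom 9 (O): bond orders sum to 2 → 0 H
  atom 12 (N): bond orders sum to 1 → 2 H
  atom 14 (N): bond orders sum to 2 → 1 H
  atom 16 (N): bond orders sum to 3 → 0 H
Lipinski HBD = 3.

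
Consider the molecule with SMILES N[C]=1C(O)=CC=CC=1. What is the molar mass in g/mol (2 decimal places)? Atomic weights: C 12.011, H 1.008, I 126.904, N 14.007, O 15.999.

First, the molecular formula is C6H7NO (counting implicit H from valence).
  C: 6 × 12.011 = 72.066
  H: 7 × 1.008 = 7.056
  N: 1 × 14.007 = 14.007
  O: 1 × 15.999 = 15.999
Sum: 6×12.011 + 7×1.008 + 1×14.007 + 1×15.999 = 109.128 → 109.13 g/mol.

109.13 g/mol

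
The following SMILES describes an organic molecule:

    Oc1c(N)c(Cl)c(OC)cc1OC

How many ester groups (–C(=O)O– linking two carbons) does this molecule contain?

Scan the SMILES for the ester motif — none present.
Groups that are present: 2 ether, 1 hydroxyl, 1 primary amine.

0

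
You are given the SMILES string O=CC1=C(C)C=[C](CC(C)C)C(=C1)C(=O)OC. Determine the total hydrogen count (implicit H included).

18

Walk through each heavy atom and fill implicit hydrogens from standard valence (C 4, N 3, O 2, S 2, halogen 1):
  atom 1: O, bond orders sum to 2 (valence 2) → 0 H
  atom 2: C, bond orders sum to 3 (valence 4) → 1 H
  atom 3: C, bond orders sum to 4 (valence 4) → 0 H
  atom 4: C, bond orders sum to 4 (valence 4) → 0 H
  atom 5: C, bond orders sum to 1 (valence 4) → 3 H
  atom 6: C, bond orders sum to 3 (valence 4) → 1 H
  atom 7: C with explicit H count 0
  atom 8: C, bond orders sum to 2 (valence 4) → 2 H
  atom 9: C, bond orders sum to 3 (valence 4) → 1 H
  atom 10: C, bond orders sum to 1 (valence 4) → 3 H
  atom 11: C, bond orders sum to 1 (valence 4) → 3 H
  atom 12: C, bond orders sum to 4 (valence 4) → 0 H
  atom 13: C, bond orders sum to 3 (valence 4) → 1 H
  atom 14: C, bond orders sum to 4 (valence 4) → 0 H
  atom 15: O, bond orders sum to 2 (valence 2) → 0 H
  atom 16: O, bond orders sum to 2 (valence 2) → 0 H
  atom 17: C, bond orders sum to 1 (valence 4) → 3 H
Total hydrogens: 18.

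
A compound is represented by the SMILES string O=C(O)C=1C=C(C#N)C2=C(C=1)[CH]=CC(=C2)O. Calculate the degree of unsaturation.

Molecular formula: C12H7NO3.
DoU = (2C + 2 + N − H − X) / 2, where X is the halogen count and O/S are ignored.
    = (2·12 + 2 + 1 − 7 − 0) / 2 = 20 / 2 = 10.

10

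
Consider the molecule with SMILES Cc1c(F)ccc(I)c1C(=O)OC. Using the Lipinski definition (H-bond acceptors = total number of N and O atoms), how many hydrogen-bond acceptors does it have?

N atoms: 0; O atoms: 2.
Lipinski HBA = 0 + 2 = 2.

2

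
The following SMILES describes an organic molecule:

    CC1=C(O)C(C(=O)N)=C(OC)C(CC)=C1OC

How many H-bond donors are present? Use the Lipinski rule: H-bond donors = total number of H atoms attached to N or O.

3

Donors: find every N or O and count the H atoms it carries.
  atom 4 (O): bond orders sum to 1 → 1 H
  atom 7 (O): bond orders sum to 2 → 0 H
  atom 8 (N): bond orders sum to 1 → 2 H
  atom 10 (O): bond orders sum to 2 → 0 H
  atom 16 (O): bond orders sum to 2 → 0 H
Lipinski HBD = 3.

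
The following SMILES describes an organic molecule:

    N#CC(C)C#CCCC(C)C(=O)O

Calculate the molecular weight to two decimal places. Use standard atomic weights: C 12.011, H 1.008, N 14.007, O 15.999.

First, the molecular formula is C10H13NO2 (counting implicit H from valence).
  C: 10 × 12.011 = 120.110
  H: 13 × 1.008 = 13.104
  N: 1 × 14.007 = 14.007
  O: 2 × 15.999 = 31.998
Sum: 10×12.011 + 13×1.008 + 1×14.007 + 2×15.999 = 179.219 → 179.22 g/mol.

179.22 g/mol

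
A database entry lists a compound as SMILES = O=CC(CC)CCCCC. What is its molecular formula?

C9H18O

Walk through each heavy atom and fill implicit hydrogens from standard valence (C 4, N 3, O 2, S 2, halogen 1):
  atom 1: O, bond orders sum to 2 (valence 2) → 0 H
  atom 2: C, bond orders sum to 3 (valence 4) → 1 H
  atom 3: C, bond orders sum to 3 (valence 4) → 1 H
  atom 4: C, bond orders sum to 2 (valence 4) → 2 H
  atom 5: C, bond orders sum to 1 (valence 4) → 3 H
  atom 6: C, bond orders sum to 2 (valence 4) → 2 H
  atom 7: C, bond orders sum to 2 (valence 4) → 2 H
  atom 8: C, bond orders sum to 2 (valence 4) → 2 H
  atom 9: C, bond orders sum to 2 (valence 4) → 2 H
  atom 10: C, bond orders sum to 1 (valence 4) → 3 H
Totals → C:9, H:18, O:1.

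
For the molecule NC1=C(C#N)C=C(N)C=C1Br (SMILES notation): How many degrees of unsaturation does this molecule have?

Molecular formula: C7H6BrN3.
DoU = (2C + 2 + N − H − X) / 2, where X is the halogen count and O/S are ignored.
    = (2·7 + 2 + 3 − 6 − 1) / 2 = 12 / 2 = 6.

6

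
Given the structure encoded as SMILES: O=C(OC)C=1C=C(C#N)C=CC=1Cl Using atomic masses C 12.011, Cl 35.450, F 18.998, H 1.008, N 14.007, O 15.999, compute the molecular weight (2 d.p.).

First, the molecular formula is C9H6ClNO2 (counting implicit H from valence).
  C: 9 × 12.011 = 108.099
  Cl: 1 × 35.450 = 35.450
  H: 6 × 1.008 = 6.048
  N: 1 × 14.007 = 14.007
  O: 2 × 15.999 = 31.998
Sum: 9×12.011 + 1×35.450 + 6×1.008 + 1×14.007 + 2×15.999 = 195.602 → 195.60 g/mol.

195.60 g/mol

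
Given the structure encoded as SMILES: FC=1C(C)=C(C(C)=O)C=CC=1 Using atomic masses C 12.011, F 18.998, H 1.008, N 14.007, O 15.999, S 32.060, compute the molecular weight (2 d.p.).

First, the molecular formula is C9H9FO (counting implicit H from valence).
  C: 9 × 12.011 = 108.099
  F: 1 × 18.998 = 18.998
  H: 9 × 1.008 = 9.072
  O: 1 × 15.999 = 15.999
Sum: 9×12.011 + 1×18.998 + 9×1.008 + 1×15.999 = 152.168 → 152.17 g/mol.

152.17 g/mol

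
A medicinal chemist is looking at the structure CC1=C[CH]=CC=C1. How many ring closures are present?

1

In SMILES, each pair of matching ring-closure digits denotes one ring-closing bond; the number of such bonds equals the number of independent rings.
Ring-closure bonds here: 1.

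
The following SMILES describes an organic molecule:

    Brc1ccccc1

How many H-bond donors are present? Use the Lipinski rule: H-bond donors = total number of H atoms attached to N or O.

Donors: find every N or O and count the H atoms it carries.
  (no N or O atoms present)
Lipinski HBD = 0.

0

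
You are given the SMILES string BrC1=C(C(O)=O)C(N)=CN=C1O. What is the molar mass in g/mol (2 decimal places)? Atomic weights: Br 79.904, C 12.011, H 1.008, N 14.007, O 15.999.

233.02 g/mol

First, the molecular formula is C6H5BrN2O3 (counting implicit H from valence).
  Br: 1 × 79.904 = 79.904
  C: 6 × 12.011 = 72.066
  H: 5 × 1.008 = 5.040
  N: 2 × 14.007 = 28.014
  O: 3 × 15.999 = 47.997
Sum: 1×79.904 + 6×12.011 + 5×1.008 + 2×14.007 + 3×15.999 = 233.021 → 233.02 g/mol.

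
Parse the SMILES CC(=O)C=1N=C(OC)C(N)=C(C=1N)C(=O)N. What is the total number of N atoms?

4

Scan the SMILES for N atoms (remember two-letter symbols like Cl and Br are single atoms).
Nitrogen count: 4.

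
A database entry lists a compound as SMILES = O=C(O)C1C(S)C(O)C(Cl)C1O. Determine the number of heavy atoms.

12

Every atom symbol written in the SMILES (organic subset) is one heavy atom; implicit H are not written.
Heavy atoms by element → C:6, Cl:1, O:4, S:1.
Total: 12.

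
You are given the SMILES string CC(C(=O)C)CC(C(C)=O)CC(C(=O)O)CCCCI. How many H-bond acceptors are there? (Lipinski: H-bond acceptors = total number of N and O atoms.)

N atoms: 0; O atoms: 4.
Lipinski HBA = 0 + 4 = 4.

4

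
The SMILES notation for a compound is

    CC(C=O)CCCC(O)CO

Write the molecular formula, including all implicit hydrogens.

Walk through each heavy atom and fill implicit hydrogens from standard valence (C 4, N 3, O 2, S 2, halogen 1):
  atom 1: C, bond orders sum to 1 (valence 4) → 3 H
  atom 2: C, bond orders sum to 3 (valence 4) → 1 H
  atom 3: C, bond orders sum to 3 (valence 4) → 1 H
  atom 4: O, bond orders sum to 2 (valence 2) → 0 H
  atom 5: C, bond orders sum to 2 (valence 4) → 2 H
  atom 6: C, bond orders sum to 2 (valence 4) → 2 H
  atom 7: C, bond orders sum to 2 (valence 4) → 2 H
  atom 8: C, bond orders sum to 3 (valence 4) → 1 H
  atom 9: O, bond orders sum to 1 (valence 2) → 1 H
  atom 10: C, bond orders sum to 2 (valence 4) → 2 H
  atom 11: O, bond orders sum to 1 (valence 2) → 1 H
Totals → C:8, H:16, O:3.

C8H16O3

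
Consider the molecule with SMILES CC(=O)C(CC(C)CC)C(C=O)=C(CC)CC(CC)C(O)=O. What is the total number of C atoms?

Count every carbon token in the SMILES (each C, including those in ring-closure positions and inside branches).
Carbon count: 18.

18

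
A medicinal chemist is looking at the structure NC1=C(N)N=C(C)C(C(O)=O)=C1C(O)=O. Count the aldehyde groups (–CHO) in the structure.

Scan the SMILES for the aldehyde motif — none present.
Groups that are present: 2 carboxylic acid, 2 primary amine.

0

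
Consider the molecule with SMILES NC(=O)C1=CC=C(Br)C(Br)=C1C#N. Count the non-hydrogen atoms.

13

Every atom symbol written in the SMILES (organic subset) is one heavy atom; implicit H are not written.
Heavy atoms by element → Br:2, C:8, N:2, O:1.
Total: 13.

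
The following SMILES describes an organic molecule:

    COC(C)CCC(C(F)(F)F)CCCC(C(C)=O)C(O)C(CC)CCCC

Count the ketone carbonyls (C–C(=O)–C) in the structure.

1

The ketone motif appears at heavy-atom position 16 in the SMILES.
Other groups present: 1 ether, 1 hydroxyl.
Ketone count: 1.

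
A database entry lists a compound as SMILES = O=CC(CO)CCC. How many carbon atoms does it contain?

6

Count every carbon token in the SMILES (each C, including those in ring-closure positions and inside branches).
Carbon count: 6.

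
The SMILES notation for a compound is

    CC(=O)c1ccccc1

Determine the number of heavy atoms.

Every atom symbol written in the SMILES (organic subset) is one heavy atom; implicit H are not written.
Heavy atoms by element → C:8, O:1.
Total: 9.

9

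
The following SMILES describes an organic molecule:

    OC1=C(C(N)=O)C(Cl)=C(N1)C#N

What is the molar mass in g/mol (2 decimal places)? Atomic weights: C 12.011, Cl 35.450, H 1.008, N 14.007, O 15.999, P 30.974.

185.57 g/mol

First, the molecular formula is C6H4ClN3O2 (counting implicit H from valence).
  C: 6 × 12.011 = 72.066
  Cl: 1 × 35.450 = 35.450
  H: 4 × 1.008 = 4.032
  N: 3 × 14.007 = 42.021
  O: 2 × 15.999 = 31.998
Sum: 6×12.011 + 1×35.450 + 4×1.008 + 3×14.007 + 2×15.999 = 185.567 → 185.57 g/mol.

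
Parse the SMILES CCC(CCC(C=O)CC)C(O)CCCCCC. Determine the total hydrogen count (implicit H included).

Walk through each heavy atom and fill implicit hydrogens from standard valence (C 4, N 3, O 2, S 2, halogen 1):
  atom 1: C, bond orders sum to 1 (valence 4) → 3 H
  atom 2: C, bond orders sum to 2 (valence 4) → 2 H
  atom 3: C, bond orders sum to 3 (valence 4) → 1 H
  atom 4: C, bond orders sum to 2 (valence 4) → 2 H
  atom 5: C, bond orders sum to 2 (valence 4) → 2 H
  atom 6: C, bond orders sum to 3 (valence 4) → 1 H
  atom 7: C, bond orders sum to 3 (valence 4) → 1 H
  atom 8: O, bond orders sum to 2 (valence 2) → 0 H
  atom 9: C, bond orders sum to 2 (valence 4) → 2 H
  atom 10: C, bond orders sum to 1 (valence 4) → 3 H
  atom 11: C, bond orders sum to 3 (valence 4) → 1 H
  atom 12: O, bond orders sum to 1 (valence 2) → 1 H
  atom 13: C, bond orders sum to 2 (valence 4) → 2 H
  atom 14: C, bond orders sum to 2 (valence 4) → 2 H
  atom 15: C, bond orders sum to 2 (valence 4) → 2 H
  atom 16: C, bond orders sum to 2 (valence 4) → 2 H
  atom 17: C, bond orders sum to 2 (valence 4) → 2 H
  atom 18: C, bond orders sum to 1 (valence 4) → 3 H
Total hydrogens: 32.

32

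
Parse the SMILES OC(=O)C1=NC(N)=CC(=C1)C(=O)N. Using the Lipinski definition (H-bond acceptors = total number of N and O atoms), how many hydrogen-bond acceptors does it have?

N atoms: 3; O atoms: 3.
Lipinski HBA = 3 + 3 = 6.

6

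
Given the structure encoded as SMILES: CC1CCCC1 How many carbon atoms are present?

Count every carbon token in the SMILES (each C, including those in ring-closure positions and inside branches).
Carbon count: 6.

6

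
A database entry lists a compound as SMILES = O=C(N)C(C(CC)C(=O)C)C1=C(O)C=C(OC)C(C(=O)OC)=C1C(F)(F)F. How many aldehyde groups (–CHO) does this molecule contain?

0

Scan the SMILES for the aldehyde motif — none present.
Groups that are present: 1 amide, 1 ester, 1 ether, 1 hydroxyl, 1 ketone.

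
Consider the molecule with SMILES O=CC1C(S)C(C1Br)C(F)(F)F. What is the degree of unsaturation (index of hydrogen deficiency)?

Molecular formula: C6H6BrF3OS.
DoU = (2C + 2 + N − H − X) / 2, where X is the halogen count and O/S are ignored.
    = (2·6 + 2 + 0 − 6 − 4) / 2 = 4 / 2 = 2.

2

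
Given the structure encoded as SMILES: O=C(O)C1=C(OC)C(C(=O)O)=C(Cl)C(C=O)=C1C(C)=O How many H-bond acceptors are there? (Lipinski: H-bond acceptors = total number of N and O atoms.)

7

N atoms: 0; O atoms: 7.
Lipinski HBA = 0 + 7 = 7.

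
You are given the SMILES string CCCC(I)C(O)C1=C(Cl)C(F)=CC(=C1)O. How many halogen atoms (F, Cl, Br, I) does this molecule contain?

3

Halogen atoms appear at heavy-atom positions 5, 10, 12 (1×Cl, 1×F, 1×I).
Other groups present: 2 hydroxyl.
Halogen count: 3.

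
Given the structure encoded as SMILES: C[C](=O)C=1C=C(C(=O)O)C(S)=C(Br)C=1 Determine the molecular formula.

Walk through each heavy atom and fill implicit hydrogens from standard valence (C 4, N 3, O 2, S 2, halogen 1):
  atom 1: C, bond orders sum to 1 (valence 4) → 3 H
  atom 2: C with explicit H count 0
  atom 3: O, bond orders sum to 2 (valence 2) → 0 H
  atom 4: C, bond orders sum to 4 (valence 4) → 0 H
  atom 5: C, bond orders sum to 3 (valence 4) → 1 H
  atom 6: C, bond orders sum to 4 (valence 4) → 0 H
  atom 7: C, bond orders sum to 4 (valence 4) → 0 H
  atom 8: O, bond orders sum to 2 (valence 2) → 0 H
  atom 9: O, bond orders sum to 1 (valence 2) → 1 H
  atom 10: C, bond orders sum to 4 (valence 4) → 0 H
  atom 11: S, bond orders sum to 1 (valence 2) → 1 H
  atom 12: C, bond orders sum to 4 (valence 4) → 0 H
  atom 13: Br (halogen, monovalent) → 0 H
  atom 14: C, bond orders sum to 3 (valence 4) → 1 H
Totals → C:9, H:7, Br:1, O:3, S:1.

C9H7BrO3S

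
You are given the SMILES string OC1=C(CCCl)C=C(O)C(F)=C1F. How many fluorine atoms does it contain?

Scan the SMILES for F atoms (remember two-letter symbols like Cl and Br are single atoms).
Fluorine count: 2.

2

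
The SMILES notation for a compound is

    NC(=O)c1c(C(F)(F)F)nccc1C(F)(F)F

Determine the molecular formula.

Walk through each heavy atom and fill implicit hydrogens from standard valence (C 4, N 3, O 2, S 2, halogen 1); for lowercase aromatic atoms, an aromatic c carries 1 H when it has two neighbours and 0 H with three, and aromatic n carries 0 H:
  atom 1: N, bond orders sum to 1 (valence 3) → 2 H
  atom 2: C, bond orders sum to 4 (valence 4) → 0 H
  atom 3: O, bond orders sum to 2 (valence 2) → 0 H
  atom 4: aromatic c, 3 neighbours → 0 H
  atom 5: aromatic c, 3 neighbours → 0 H
  atom 6: C, bond orders sum to 4 (valence 4) → 0 H
  atom 7: F (halogen, monovalent) → 0 H
  atom 8: F (halogen, monovalent) → 0 H
  atom 9: F (halogen, monovalent) → 0 H
  atom 10: aromatic n, 2 neighbours → 0 H
  atom 11: aromatic c, 2 neighbours → 1 H
  atom 12: aromatic c, 2 neighbours → 1 H
  atom 13: aromatic c, 3 neighbours → 0 H
  atom 14: C, bond orders sum to 4 (valence 4) → 0 H
  atom 15: F (halogen, monovalent) → 0 H
  atom 16: F (halogen, monovalent) → 0 H
  atom 17: F (halogen, monovalent) → 0 H
Totals → C:8, H:4, F:6, N:2, O:1.

C8H4F6N2O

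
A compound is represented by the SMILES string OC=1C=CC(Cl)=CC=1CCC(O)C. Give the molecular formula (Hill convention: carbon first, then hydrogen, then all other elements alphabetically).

Walk through each heavy atom and fill implicit hydrogens from standard valence (C 4, N 3, O 2, S 2, halogen 1):
  atom 1: O, bond orders sum to 1 (valence 2) → 1 H
  atom 2: C, bond orders sum to 4 (valence 4) → 0 H
  atom 3: C, bond orders sum to 3 (valence 4) → 1 H
  atom 4: C, bond orders sum to 3 (valence 4) → 1 H
  atom 5: C, bond orders sum to 4 (valence 4) → 0 H
  atom 6: Cl (halogen, monovalent) → 0 H
  atom 7: C, bond orders sum to 3 (valence 4) → 1 H
  atom 8: C, bond orders sum to 4 (valence 4) → 0 H
  atom 9: C, bond orders sum to 2 (valence 4) → 2 H
  atom 10: C, bond orders sum to 2 (valence 4) → 2 H
  atom 11: C, bond orders sum to 3 (valence 4) → 1 H
  atom 12: O, bond orders sum to 1 (valence 2) → 1 H
  atom 13: C, bond orders sum to 1 (valence 4) → 3 H
Totals → C:10, H:13, Cl:1, O:2.

C10H13ClO2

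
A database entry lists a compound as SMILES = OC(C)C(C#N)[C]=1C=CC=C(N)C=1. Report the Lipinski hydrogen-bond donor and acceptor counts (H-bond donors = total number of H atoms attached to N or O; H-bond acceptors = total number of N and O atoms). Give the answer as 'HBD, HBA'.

3, 3

Donors: find every N or O and count the H atoms it carries.
  atom 1 (O): bond orders sum to 1 → 1 H
  atom 6 (N): bond orders sum to 3 → 0 H
  atom 12 (N): bond orders sum to 1 → 2 H
Lipinski HBD = 3.
Acceptors: N atoms = 2, O atoms = 1 → HBA = 3.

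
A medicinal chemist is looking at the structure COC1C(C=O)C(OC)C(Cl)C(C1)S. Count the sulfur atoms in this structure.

Scan the SMILES for S atoms (remember two-letter symbols like Cl and Br are single atoms).
Sulfur count: 1.

1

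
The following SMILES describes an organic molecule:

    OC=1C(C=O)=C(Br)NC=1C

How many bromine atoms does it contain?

Scan the SMILES for Br atoms (remember two-letter symbols like Cl and Br are single atoms).
Bromine count: 1.

1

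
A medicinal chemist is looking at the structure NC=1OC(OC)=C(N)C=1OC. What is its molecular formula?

C6H10N2O3

Walk through each heavy atom and fill implicit hydrogens from standard valence (C 4, N 3, O 2, S 2, halogen 1):
  atom 1: N, bond orders sum to 1 (valence 3) → 2 H
  atom 2: C, bond orders sum to 4 (valence 4) → 0 H
  atom 3: O, bond orders sum to 2 (valence 2) → 0 H
  atom 4: C, bond orders sum to 4 (valence 4) → 0 H
  atom 5: O, bond orders sum to 2 (valence 2) → 0 H
  atom 6: C, bond orders sum to 1 (valence 4) → 3 H
  atom 7: C, bond orders sum to 4 (valence 4) → 0 H
  atom 8: N, bond orders sum to 1 (valence 3) → 2 H
  atom 9: C, bond orders sum to 4 (valence 4) → 0 H
  atom 10: O, bond orders sum to 2 (valence 2) → 0 H
  atom 11: C, bond orders sum to 1 (valence 4) → 3 H
Totals → C:6, H:10, N:2, O:3.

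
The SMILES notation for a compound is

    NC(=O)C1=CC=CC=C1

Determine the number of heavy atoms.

Every atom symbol written in the SMILES (organic subset) is one heavy atom; implicit H are not written.
Heavy atoms by element → C:7, N:1, O:1.
Total: 9.

9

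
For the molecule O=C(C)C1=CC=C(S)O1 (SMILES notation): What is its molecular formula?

C6H6O2S

Walk through each heavy atom and fill implicit hydrogens from standard valence (C 4, N 3, O 2, S 2, halogen 1):
  atom 1: O, bond orders sum to 2 (valence 2) → 0 H
  atom 2: C, bond orders sum to 4 (valence 4) → 0 H
  atom 3: C, bond orders sum to 1 (valence 4) → 3 H
  atom 4: C, bond orders sum to 4 (valence 4) → 0 H
  atom 5: C, bond orders sum to 3 (valence 4) → 1 H
  atom 6: C, bond orders sum to 3 (valence 4) → 1 H
  atom 7: C, bond orders sum to 4 (valence 4) → 0 H
  atom 8: S, bond orders sum to 1 (valence 2) → 1 H
  atom 9: O, bond orders sum to 2 (valence 2) → 0 H
Totals → C:6, H:6, O:2, S:1.
In Hill order: C6H6O2S.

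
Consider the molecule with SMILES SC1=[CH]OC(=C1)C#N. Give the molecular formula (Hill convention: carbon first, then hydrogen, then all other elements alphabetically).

Walk through each heavy atom and fill implicit hydrogens from standard valence (C 4, N 3, O 2, S 2, halogen 1):
  atom 1: S, bond orders sum to 1 (valence 2) → 1 H
  atom 2: C, bond orders sum to 4 (valence 4) → 0 H
  atom 3: C with explicit H count 1
  atom 4: O, bond orders sum to 2 (valence 2) → 0 H
  atom 5: C, bond orders sum to 4 (valence 4) → 0 H
  atom 6: C, bond orders sum to 3 (valence 4) → 1 H
  atom 7: C, bond orders sum to 4 (valence 4) → 0 H
  atom 8: N, bond orders sum to 3 (valence 3) → 0 H
Totals → C:5, H:3, N:1, O:1, S:1.
In Hill order: C5H3NOS.

C5H3NOS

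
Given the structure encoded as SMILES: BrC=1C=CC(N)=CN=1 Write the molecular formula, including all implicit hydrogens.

C5H5BrN2

Walk through each heavy atom and fill implicit hydrogens from standard valence (C 4, N 3, O 2, S 2, halogen 1):
  atom 1: Br (halogen, monovalent) → 0 H
  atom 2: C, bond orders sum to 4 (valence 4) → 0 H
  atom 3: C, bond orders sum to 3 (valence 4) → 1 H
  atom 4: C, bond orders sum to 3 (valence 4) → 1 H
  atom 5: C, bond orders sum to 4 (valence 4) → 0 H
  atom 6: N, bond orders sum to 1 (valence 3) → 2 H
  atom 7: C, bond orders sum to 3 (valence 4) → 1 H
  atom 8: N, bond orders sum to 3 (valence 3) → 0 H
Totals → C:5, H:5, Br:1, N:2.
In Hill order: C5H5BrN2.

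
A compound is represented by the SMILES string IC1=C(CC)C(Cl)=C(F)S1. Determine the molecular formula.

C6H5ClFIS

Walk through each heavy atom and fill implicit hydrogens from standard valence (C 4, N 3, O 2, S 2, halogen 1):
  atom 1: I (halogen, monovalent) → 0 H
  atom 2: C, bond orders sum to 4 (valence 4) → 0 H
  atom 3: C, bond orders sum to 4 (valence 4) → 0 H
  atom 4: C, bond orders sum to 2 (valence 4) → 2 H
  atom 5: C, bond orders sum to 1 (valence 4) → 3 H
  atom 6: C, bond orders sum to 4 (valence 4) → 0 H
  atom 7: Cl (halogen, monovalent) → 0 H
  atom 8: C, bond orders sum to 4 (valence 4) → 0 H
  atom 9: F (halogen, monovalent) → 0 H
  atom 10: S, bond orders sum to 2 (valence 2) → 0 H
Totals → C:6, H:5, Cl:1, F:1, I:1, S:1.
In Hill order: C6H5ClFIS.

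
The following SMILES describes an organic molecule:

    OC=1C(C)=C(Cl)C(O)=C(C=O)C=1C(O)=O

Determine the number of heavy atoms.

15

Every atom symbol written in the SMILES (organic subset) is one heavy atom; implicit H are not written.
Heavy atoms by element → C:9, Cl:1, O:5.
Total: 15.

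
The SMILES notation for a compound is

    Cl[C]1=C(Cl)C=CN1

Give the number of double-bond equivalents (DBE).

Degree of unsaturation = (number of rings) + (number of π bonds).
Ring closures in the SMILES: 1.
π bonds: 2 double bonds (each 1 DoU) → 2 DoU from unsaturation.
Total DoU = 1 + 2 = 3.

3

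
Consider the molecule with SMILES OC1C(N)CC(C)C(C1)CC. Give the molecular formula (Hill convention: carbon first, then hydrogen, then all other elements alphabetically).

Walk through each heavy atom and fill implicit hydrogens from standard valence (C 4, N 3, O 2, S 2, halogen 1):
  atom 1: O, bond orders sum to 1 (valence 2) → 1 H
  atom 2: C, bond orders sum to 3 (valence 4) → 1 H
  atom 3: C, bond orders sum to 3 (valence 4) → 1 H
  atom 4: N, bond orders sum to 1 (valence 3) → 2 H
  atom 5: C, bond orders sum to 2 (valence 4) → 2 H
  atom 6: C, bond orders sum to 3 (valence 4) → 1 H
  atom 7: C, bond orders sum to 1 (valence 4) → 3 H
  atom 8: C, bond orders sum to 3 (valence 4) → 1 H
  atom 9: C, bond orders sum to 2 (valence 4) → 2 H
  atom 10: C, bond orders sum to 2 (valence 4) → 2 H
  atom 11: C, bond orders sum to 1 (valence 4) → 3 H
Totals → C:9, H:19, N:1, O:1.

C9H19NO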